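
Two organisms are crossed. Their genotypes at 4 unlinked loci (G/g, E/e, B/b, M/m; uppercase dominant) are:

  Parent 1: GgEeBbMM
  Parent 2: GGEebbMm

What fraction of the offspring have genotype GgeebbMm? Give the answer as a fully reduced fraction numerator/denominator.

GgEeBbMM gametes: GEBM×2, GEbM×2, GeBM×2, GebM×2, gEBM×2, gEbM×2, geBM×2, gebM×2
GGEebbMm gametes: GEbM×4, GEbm×4, GebM×4, Gebm×4
GgEeBbMM×GGEebbMm grid (16·16=256): GGEEBbMM=8 GGEEBbMm=8 GGEEbbMM=8 GGEEbbMm=8 GGEeBbMM=16 GGEeBbMm=16 GGEebbMM=16 GGEebbMm=16 GGeeBbMM=8 GGeeBbMm=8 GGeebbMM=8 GGeebbMm=8 GgEEBbMM=8 GgEEBbMm=8 GgEEbbMM=8 GgEEbbMm=8 GgEeBbMM=16 GgEeBbMm=16 GgEebbMM=16 GgEebbMm=16 GgeeBbMM=8 GgeeBbMm=8 GgeebbMM=8 GgeebbMm=8
GgeebbMm hits 8/256; gcd=8; 8÷8/256÷8 = 1/32

P(GgeebbMm) = 1/32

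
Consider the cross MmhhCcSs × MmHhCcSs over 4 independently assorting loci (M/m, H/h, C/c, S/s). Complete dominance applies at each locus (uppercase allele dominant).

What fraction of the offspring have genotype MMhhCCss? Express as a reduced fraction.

P(MMhhCCss) = 1/128

MmhhCcSs gametes: MhCS×2, MhCs×2, MhcS×2, Mhcs×2, mhCS×2, mhCs×2, mhcS×2, mhcs×2
MmHhCcSs gametes: MHCS×1, MHCs×1, MHcS×1, MHcs×1, MhCS×1, MhCs×1, MhcS×1, Mhcs×1, mHCS×1, mHCs×1, mHcS×1, mHcs×1, mhCS×1, mhCs×1, mhcS×1, mhcs×1
MmhhCcSs×MmHhCcSs grid (16·16=256): MMHhCCSS=2 MMHhCCSs=4 MMHhCCss=2 MMHhCcSS=4 MMHhCcSs=8 MMHhCcss=4 MMHhccSS=2 MMHhccSs=4 MMHhccss=2 MMhhCCSS=2 MMhhCCSs=4 MMhhCCss=2 MMhhCcSS=4 MMhhCcSs=8 MMhhCcss=4 MMhhccSS=2 MMhhccSs=4 MMhhccss=2 MmHhCCSS=4 MmHhCCSs=8 MmHhCCss=4 MmHhCcSS=8 MmHhCcSs=16 MmHhCcss=8 MmHhccSS=4 MmHhccSs=8 MmHhccss=4 MmhhCCSS=4 MmhhCCSs=8 MmhhCCss=4 MmhhCcSS=8 MmhhCcSs=16 MmhhCcss=8 MmhhccSS=4 MmhhccSs=8 Mmhhccss=4 mmHhCCSS=2 mmHhCCSs=4 mmHhCCss=2 mmHhCcSS=4 mmHhCcSs=8 mmHhCcss=4 mmHhccSS=2 mmHhccSs=4 mmHhccss=2 mmhhCCSS=2 mmhhCCSs=4 mmhhCCss=2 mmhhCcSS=4 mmhhCcSs=8 mmhhCcss=4 mmhhccSS=2 mmhhccSs=4 mmhhccss=2
MMhhCCss hits 2/256; gcd=2; 2÷2/256÷2 = 1/128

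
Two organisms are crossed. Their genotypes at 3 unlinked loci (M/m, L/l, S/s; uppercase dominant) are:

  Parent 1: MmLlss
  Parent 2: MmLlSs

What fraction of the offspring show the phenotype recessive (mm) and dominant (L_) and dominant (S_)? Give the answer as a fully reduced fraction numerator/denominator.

MmLlss gametes: MLs×2, Mls×2, mLs×2, mls×2
MmLlSs gametes: MLS×1, MLs×1, MlS×1, Mls×1, mLS×1, mLs×1, mlS×1, mls×1
MmLlss×MmLlSs grid (8·8=64): MMLLSs=2 MMLLss=2 MMLlSs=4 MMLlss=4 MMllSs=2 MMllss=2 MmLLSs=4 MmLLss=4 MmLlSs=8 MmLlss=8 MmllSs=4 Mmllss=4 mmLLSs=2 mmLLss=2 mmLlSs=4 mmLlss=4 mmllSs=2 mmllss=2
mm L_ S_ hits 6/64; gcd=2; 6÷2/64÷2 = 3/32

P(mm L_ S_) = 3/32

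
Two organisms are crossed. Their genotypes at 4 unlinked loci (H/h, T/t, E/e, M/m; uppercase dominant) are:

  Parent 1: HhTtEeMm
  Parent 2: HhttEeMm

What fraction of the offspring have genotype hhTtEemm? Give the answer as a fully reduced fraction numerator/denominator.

P(hhTtEemm) = 1/64

HhTtEeMm gametes: HTEM×1, HTEm×1, HTeM×1, HTem×1, HtEM×1, HtEm×1, HteM×1, Htem×1, hTEM×1, hTEm×1, hTeM×1, hTem×1, htEM×1, htEm×1, hteM×1, htem×1
HhttEeMm gametes: HtEM×2, HtEm×2, HteM×2, Htem×2, htEM×2, htEm×2, hteM×2, htem×2
HhTtEeMm×HhttEeMm grid (16·16=256): HHTtEEMM=2 HHTtEEMm=4 HHTtEEmm=2 HHTtEeMM=4 HHTtEeMm=8 HHTtEemm=4 HHTteeMM=2 HHTteeMm=4 HHTteemm=2 HHttEEMM=2 HHttEEMm=4 HHttEEmm=2 HHttEeMM=4 HHttEeMm=8 HHttEemm=4 HHtteeMM=2 HHtteeMm=4 HHtteemm=2 HhTtEEMM=4 HhTtEEMm=8 HhTtEEmm=4 HhTtEeMM=8 HhTtEeMm=16 HhTtEemm=8 HhTteeMM=4 HhTteeMm=8 HhTteemm=4 HhttEEMM=4 HhttEEMm=8 HhttEEmm=4 HhttEeMM=8 HhttEeMm=16 HhttEemm=8 HhtteeMM=4 HhtteeMm=8 Hhtteemm=4 hhTtEEMM=2 hhTtEEMm=4 hhTtEEmm=2 hhTtEeMM=4 hhTtEeMm=8 hhTtEemm=4 hhTteeMM=2 hhTteeMm=4 hhTteemm=2 hhttEEMM=2 hhttEEMm=4 hhttEEmm=2 hhttEeMM=4 hhttEeMm=8 hhttEemm=4 hhtteeMM=2 hhtteeMm=4 hhtteemm=2
hhTtEemm hits 4/256; gcd=4; 4÷4/256÷4 = 1/64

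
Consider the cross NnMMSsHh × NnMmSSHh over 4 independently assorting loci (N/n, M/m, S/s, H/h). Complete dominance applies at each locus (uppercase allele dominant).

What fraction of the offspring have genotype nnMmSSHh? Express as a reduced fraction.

NnMMSsHh gametes: NMSH×2, NMSh×2, NMsH×2, NMsh×2, nMSH×2, nMSh×2, nMsH×2, nMsh×2
NnMmSSHh gametes: NMSH×2, NMSh×2, NmSH×2, NmSh×2, nMSH×2, nMSh×2, nmSH×2, nmSh×2
NnMMSsHh×NnMmSSHh grid (16·16=256): NNMMSSHH=4 NNMMSSHh=8 NNMMSShh=4 NNMMSsHH=4 NNMMSsHh=8 NNMMSshh=4 NNMmSSHH=4 NNMmSSHh=8 NNMmSShh=4 NNMmSsHH=4 NNMmSsHh=8 NNMmSshh=4 NnMMSSHH=8 NnMMSSHh=16 NnMMSShh=8 NnMMSsHH=8 NnMMSsHh=16 NnMMSshh=8 NnMmSSHH=8 NnMmSSHh=16 NnMmSShh=8 NnMmSsHH=8 NnMmSsHh=16 NnMmSshh=8 nnMMSSHH=4 nnMMSSHh=8 nnMMSShh=4 nnMMSsHH=4 nnMMSsHh=8 nnMMSshh=4 nnMmSSHH=4 nnMmSSHh=8 nnMmSShh=4 nnMmSsHH=4 nnMmSsHh=8 nnMmSshh=4
nnMmSSHh hits 8/256; gcd=8; 8÷8/256÷8 = 1/32

P(nnMmSSHh) = 1/32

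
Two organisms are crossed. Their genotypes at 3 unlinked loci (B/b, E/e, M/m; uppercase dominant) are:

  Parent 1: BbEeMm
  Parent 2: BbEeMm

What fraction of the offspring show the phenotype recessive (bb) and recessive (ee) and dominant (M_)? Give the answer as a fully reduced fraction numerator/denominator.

BbEeMm gametes: BEM×1, BEm×1, BeM×1, Bem×1, bEM×1, bEm×1, beM×1, bem×1
BbEeMm gametes: BEM×1, BEm×1, BeM×1, Bem×1, bEM×1, bEm×1, beM×1, bem×1
BbEeMm×BbEeMm grid (8·8=64): BBEEMM=1 BBEEMm=2 BBEEmm=1 BBEeMM=2 BBEeMm=4 BBEemm=2 BBeeMM=1 BBeeMm=2 BBeemm=1 BbEEMM=2 BbEEMm=4 BbEEmm=2 BbEeMM=4 BbEeMm=8 BbEemm=4 BbeeMM=2 BbeeMm=4 Bbeemm=2 bbEEMM=1 bbEEMm=2 bbEEmm=1 bbEeMM=2 bbEeMm=4 bbEemm=2 bbeeMM=1 bbeeMm=2 bbeemm=1
bb ee M_ hits 3/64; gcd=1; 3÷1/64÷1 = 3/64

P(bb ee M_) = 3/64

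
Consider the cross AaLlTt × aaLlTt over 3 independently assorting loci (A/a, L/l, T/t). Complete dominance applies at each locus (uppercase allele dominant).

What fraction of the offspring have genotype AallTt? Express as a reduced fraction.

AaLlTt gametes: ALT×1, ALt×1, AlT×1, Alt×1, aLT×1, aLt×1, alT×1, alt×1
aaLlTt gametes: aLT×2, aLt×2, alT×2, alt×2
AaLlTt×aaLlTt grid (8·8=64): AaLLTT=2 AaLLTt=4 AaLLtt=2 AaLlTT=4 AaLlTt=8 AaLltt=4 AallTT=2 AallTt=4 Aalltt=2 aaLLTT=2 aaLLTt=4 aaLLtt=2 aaLlTT=4 aaLlTt=8 aaLltt=4 aallTT=2 aallTt=4 aalltt=2
AallTt hits 4/64; gcd=4; 4÷4/64÷4 = 1/16

P(AallTt) = 1/16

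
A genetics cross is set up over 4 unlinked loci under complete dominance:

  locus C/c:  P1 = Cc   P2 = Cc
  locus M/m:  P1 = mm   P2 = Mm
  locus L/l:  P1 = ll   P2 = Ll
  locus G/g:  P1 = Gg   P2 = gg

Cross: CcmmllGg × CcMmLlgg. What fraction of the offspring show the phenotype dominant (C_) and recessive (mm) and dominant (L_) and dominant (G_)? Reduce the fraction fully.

CcmmllGg gametes: CmlG×4, Cmlg×4, cmlG×4, cmlg×4
CcMmLlgg gametes: CMLg×2, CMlg×2, CmLg×2, Cmlg×2, cMLg×2, cMlg×2, cmLg×2, cmlg×2
CcmmllGg×CcMmLlgg grid (16·16=256): CCMmLlGg=8 CCMmLlgg=8 CCMmllGg=8 CCMmllgg=8 CCmmLlGg=8 CCmmLlgg=8 CCmmllGg=8 CCmmllgg=8 CcMmLlGg=16 CcMmLlgg=16 CcMmllGg=16 CcMmllgg=16 CcmmLlGg=16 CcmmLlgg=16 CcmmllGg=16 Ccmmllgg=16 ccMmLlGg=8 ccMmLlgg=8 ccMmllGg=8 ccMmllgg=8 ccmmLlGg=8 ccmmLlgg=8 ccmmllGg=8 ccmmllgg=8
C_ mm L_ G_ hits 24/256; gcd=8; 24÷8/256÷8 = 3/32

P(C_ mm L_ G_) = 3/32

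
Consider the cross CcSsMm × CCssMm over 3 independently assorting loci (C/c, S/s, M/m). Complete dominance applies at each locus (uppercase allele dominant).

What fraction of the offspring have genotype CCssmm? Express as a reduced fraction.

CcSsMm gametes: CSM×1, CSm×1, CsM×1, Csm×1, cSM×1, cSm×1, csM×1, csm×1
CCssMm gametes: CsM×4, Csm×4
CcSsMm×CCssMm grid (8·8=64): CCSsMM=4 CCSsMm=8 CCSsmm=4 CCssMM=4 CCssMm=8 CCssmm=4 CcSsMM=4 CcSsMm=8 CcSsmm=4 CcssMM=4 CcssMm=8 Ccssmm=4
CCssmm hits 4/64; gcd=4; 4÷4/64÷4 = 1/16

P(CCssmm) = 1/16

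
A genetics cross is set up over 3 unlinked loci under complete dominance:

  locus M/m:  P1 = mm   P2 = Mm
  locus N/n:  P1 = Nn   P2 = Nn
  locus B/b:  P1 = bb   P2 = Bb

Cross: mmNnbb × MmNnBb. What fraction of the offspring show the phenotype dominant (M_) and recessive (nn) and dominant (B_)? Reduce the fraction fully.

mmNnbb gametes: mNb×4, mnb×4
MmNnBb gametes: MNB×1, MNb×1, MnB×1, Mnb×1, mNB×1, mNb×1, mnB×1, mnb×1
mmNnbb×MmNnBb grid (8·8=64): MmNNBb=4 MmNNbb=4 MmNnBb=8 MmNnbb=8 MmnnBb=4 Mmnnbb=4 mmNNBb=4 mmNNbb=4 mmNnBb=8 mmNnbb=8 mmnnBb=4 mmnnbb=4
M_ nn B_ hits 4/64; gcd=4; 4÷4/64÷4 = 1/16

P(M_ nn B_) = 1/16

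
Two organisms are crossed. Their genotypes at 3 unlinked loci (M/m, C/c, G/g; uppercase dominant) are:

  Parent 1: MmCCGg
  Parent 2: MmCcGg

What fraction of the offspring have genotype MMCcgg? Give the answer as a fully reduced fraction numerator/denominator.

MmCCGg gametes: MCG×2, MCg×2, mCG×2, mCg×2
MmCcGg gametes: MCG×1, MCg×1, McG×1, Mcg×1, mCG×1, mCg×1, mcG×1, mcg×1
MmCCGg×MmCcGg grid (8·8=64): MMCCGG=2 MMCCGg=4 MMCCgg=2 MMCcGG=2 MMCcGg=4 MMCcgg=2 MmCCGG=4 MmCCGg=8 MmCCgg=4 MmCcGG=4 MmCcGg=8 MmCcgg=4 mmCCGG=2 mmCCGg=4 mmCCgg=2 mmCcGG=2 mmCcGg=4 mmCcgg=2
MMCcgg hits 2/64; gcd=2; 2÷2/64÷2 = 1/32

P(MMCcgg) = 1/32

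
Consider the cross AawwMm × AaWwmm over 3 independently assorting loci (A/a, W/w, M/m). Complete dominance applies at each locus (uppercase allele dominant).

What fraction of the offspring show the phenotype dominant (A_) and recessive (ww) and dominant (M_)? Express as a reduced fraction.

AawwMm gametes: AwM×2, Awm×2, awM×2, awm×2
AaWwmm gametes: AWm×2, Awm×2, aWm×2, awm×2
AawwMm×AaWwmm grid (8·8=64): AAWwMm=4 AAWwmm=4 AAwwMm=4 AAwwmm=4 AaWwMm=8 AaWwmm=8 AawwMm=8 Aawwmm=8 aaWwMm=4 aaWwmm=4 aawwMm=4 aawwmm=4
A_ ww M_ hits 12/64; gcd=4; 12÷4/64÷4 = 3/16

P(A_ ww M_) = 3/16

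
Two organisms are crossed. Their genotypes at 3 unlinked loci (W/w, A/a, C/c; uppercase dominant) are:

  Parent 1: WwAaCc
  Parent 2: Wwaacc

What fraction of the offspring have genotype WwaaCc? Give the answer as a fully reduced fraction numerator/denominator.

P(WwaaCc) = 1/8

WwAaCc gametes: WAC×1, WAc×1, WaC×1, Wac×1, wAC×1, wAc×1, waC×1, wac×1
Wwaacc gametes: Wac×4, wac×4
WwAaCc×Wwaacc grid (8·8=64): WWAaCc=4 WWAacc=4 WWaaCc=4 WWaacc=4 WwAaCc=8 WwAacc=8 WwaaCc=8 Wwaacc=8 wwAaCc=4 wwAacc=4 wwaaCc=4 wwaacc=4
WwaaCc hits 8/64; gcd=8; 8÷8/64÷8 = 1/8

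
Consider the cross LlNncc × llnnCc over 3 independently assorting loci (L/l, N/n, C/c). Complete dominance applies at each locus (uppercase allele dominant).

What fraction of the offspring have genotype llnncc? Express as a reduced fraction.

P(llnncc) = 1/8

LlNncc gametes: LNc×2, Lnc×2, lNc×2, lnc×2
llnnCc gametes: lnC×4, lnc×4
LlNncc×llnnCc grid (8·8=64): LlNnCc=8 LlNncc=8 LlnnCc=8 Llnncc=8 llNnCc=8 llNncc=8 llnnCc=8 llnncc=8
llnncc hits 8/64; gcd=8; 8÷8/64÷8 = 1/8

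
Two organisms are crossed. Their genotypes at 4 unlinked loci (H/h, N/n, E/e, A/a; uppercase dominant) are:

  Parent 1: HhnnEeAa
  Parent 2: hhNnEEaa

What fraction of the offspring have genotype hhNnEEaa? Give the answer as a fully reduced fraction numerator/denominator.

HhnnEeAa gametes: HnEA×2, HnEa×2, HneA×2, Hnea×2, hnEA×2, hnEa×2, hneA×2, hnea×2
hhNnEEaa gametes: hNEa×8, hnEa×8
HhnnEeAa×hhNnEEaa grid (16·16=256): HhNnEEAa=16 HhNnEEaa=16 HhNnEeAa=16 HhNnEeaa=16 HhnnEEAa=16 HhnnEEaa=16 HhnnEeAa=16 HhnnEeaa=16 hhNnEEAa=16 hhNnEEaa=16 hhNnEeAa=16 hhNnEeaa=16 hhnnEEAa=16 hhnnEEaa=16 hhnnEeAa=16 hhnnEeaa=16
hhNnEEaa hits 16/256; gcd=16; 16÷16/256÷16 = 1/16

P(hhNnEEaa) = 1/16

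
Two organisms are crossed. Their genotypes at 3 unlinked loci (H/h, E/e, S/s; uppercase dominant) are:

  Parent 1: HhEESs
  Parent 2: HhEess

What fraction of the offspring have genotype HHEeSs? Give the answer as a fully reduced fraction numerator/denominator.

P(HHEeSs) = 1/16

HhEESs gametes: HES×2, HEs×2, hES×2, hEs×2
HhEess gametes: HEs×2, Hes×2, hEs×2, hes×2
HhEESs×HhEess grid (8·8=64): HHEESs=4 HHEEss=4 HHEeSs=4 HHEess=4 HhEESs=8 HhEEss=8 HhEeSs=8 HhEess=8 hhEESs=4 hhEEss=4 hhEeSs=4 hhEess=4
HHEeSs hits 4/64; gcd=4; 4÷4/64÷4 = 1/16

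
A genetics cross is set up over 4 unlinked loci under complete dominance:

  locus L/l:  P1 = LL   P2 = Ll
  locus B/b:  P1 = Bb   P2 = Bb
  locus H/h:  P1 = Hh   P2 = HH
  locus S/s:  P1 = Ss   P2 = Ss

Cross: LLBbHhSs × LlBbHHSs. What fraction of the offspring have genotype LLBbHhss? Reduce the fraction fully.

LLBbHhSs gametes: LBHS×2, LBHs×2, LBhS×2, LBhs×2, LbHS×2, LbHs×2, LbhS×2, Lbhs×2
LlBbHHSs gametes: LBHS×2, LBHs×2, LbHS×2, LbHs×2, lBHS×2, lBHs×2, lbHS×2, lbHs×2
LLBbHhSs×LlBbHHSs grid (16·16=256): LLBBHHSS=4 LLBBHHSs=8 LLBBHHss=4 LLBBHhSS=4 LLBBHhSs=8 LLBBHhss=4 LLBbHHSS=8 LLBbHHSs=16 LLBbHHss=8 LLBbHhSS=8 LLBbHhSs=16 LLBbHhss=8 LLbbHHSS=4 LLbbHHSs=8 LLbbHHss=4 LLbbHhSS=4 LLbbHhSs=8 LLbbHhss=4 LlBBHHSS=4 LlBBHHSs=8 LlBBHHss=4 LlBBHhSS=4 LlBBHhSs=8 LlBBHhss=4 LlBbHHSS=8 LlBbHHSs=16 LlBbHHss=8 LlBbHhSS=8 LlBbHhSs=16 LlBbHhss=8 LlbbHHSS=4 LlbbHHSs=8 LlbbHHss=4 LlbbHhSS=4 LlbbHhSs=8 LlbbHhss=4
LLBbHhss hits 8/256; gcd=8; 8÷8/256÷8 = 1/32

P(LLBbHhss) = 1/32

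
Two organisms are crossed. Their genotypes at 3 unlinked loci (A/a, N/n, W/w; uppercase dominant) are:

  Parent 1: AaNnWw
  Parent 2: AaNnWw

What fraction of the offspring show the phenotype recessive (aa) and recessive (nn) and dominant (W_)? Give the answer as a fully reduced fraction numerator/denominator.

P(aa nn W_) = 3/64

AaNnWw gametes: ANW×1, ANw×1, AnW×1, Anw×1, aNW×1, aNw×1, anW×1, anw×1
AaNnWw gametes: ANW×1, ANw×1, AnW×1, Anw×1, aNW×1, aNw×1, anW×1, anw×1
AaNnWw×AaNnWw grid (8·8=64): AANNWW=1 AANNWw=2 AANNww=1 AANnWW=2 AANnWw=4 AANnww=2 AAnnWW=1 AAnnWw=2 AAnnww=1 AaNNWW=2 AaNNWw=4 AaNNww=2 AaNnWW=4 AaNnWw=8 AaNnww=4 AannWW=2 AannWw=4 Aannww=2 aaNNWW=1 aaNNWw=2 aaNNww=1 aaNnWW=2 aaNnWw=4 aaNnww=2 aannWW=1 aannWw=2 aannww=1
aa nn W_ hits 3/64; gcd=1; 3÷1/64÷1 = 3/64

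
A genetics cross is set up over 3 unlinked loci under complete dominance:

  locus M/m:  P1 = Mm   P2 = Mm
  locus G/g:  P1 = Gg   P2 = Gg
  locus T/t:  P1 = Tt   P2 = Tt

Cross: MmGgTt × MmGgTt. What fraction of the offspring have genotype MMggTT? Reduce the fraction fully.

P(MMggTT) = 1/64

MmGgTt gametes: MGT×1, MGt×1, MgT×1, Mgt×1, mGT×1, mGt×1, mgT×1, mgt×1
MmGgTt gametes: MGT×1, MGt×1, MgT×1, Mgt×1, mGT×1, mGt×1, mgT×1, mgt×1
MmGgTt×MmGgTt grid (8·8=64): MMGGTT=1 MMGGTt=2 MMGGtt=1 MMGgTT=2 MMGgTt=4 MMGgtt=2 MMggTT=1 MMggTt=2 MMggtt=1 MmGGTT=2 MmGGTt=4 MmGGtt=2 MmGgTT=4 MmGgTt=8 MmGgtt=4 MmggTT=2 MmggTt=4 Mmggtt=2 mmGGTT=1 mmGGTt=2 mmGGtt=1 mmGgTT=2 mmGgTt=4 mmGgtt=2 mmggTT=1 mmggTt=2 mmggtt=1
MMggTT hits 1/64; gcd=1; 1÷1/64÷1 = 1/64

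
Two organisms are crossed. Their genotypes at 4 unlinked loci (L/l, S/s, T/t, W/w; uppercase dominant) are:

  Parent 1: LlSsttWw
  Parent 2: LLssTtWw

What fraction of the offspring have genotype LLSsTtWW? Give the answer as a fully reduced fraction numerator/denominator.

P(LLSsTtWW) = 1/32

LlSsttWw gametes: LStW×2, LStw×2, LstW×2, Lstw×2, lStW×2, lStw×2, lstW×2, lstw×2
LLssTtWw gametes: LsTW×4, LsTw×4, LstW×4, Lstw×4
LlSsttWw×LLssTtWw grid (16·16=256): LLSsTtWW=8 LLSsTtWw=16 LLSsTtww=8 LLSsttWW=8 LLSsttWw=16 LLSsttww=8 LLssTtWW=8 LLssTtWw=16 LLssTtww=8 LLssttWW=8 LLssttWw=16 LLssttww=8 LlSsTtWW=8 LlSsTtWw=16 LlSsTtww=8 LlSsttWW=8 LlSsttWw=16 LlSsttww=8 LlssTtWW=8 LlssTtWw=16 LlssTtww=8 LlssttWW=8 LlssttWw=16 Llssttww=8
LLSsTtWW hits 8/256; gcd=8; 8÷8/256÷8 = 1/32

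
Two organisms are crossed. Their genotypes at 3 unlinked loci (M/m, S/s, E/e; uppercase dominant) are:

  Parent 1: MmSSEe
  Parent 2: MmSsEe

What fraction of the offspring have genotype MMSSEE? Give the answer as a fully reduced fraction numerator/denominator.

MmSSEe gametes: MSE×2, MSe×2, mSE×2, mSe×2
MmSsEe gametes: MSE×1, MSe×1, MsE×1, Mse×1, mSE×1, mSe×1, msE×1, mse×1
MmSSEe×MmSsEe grid (8·8=64): MMSSEE=2 MMSSEe=4 MMSSee=2 MMSsEE=2 MMSsEe=4 MMSsee=2 MmSSEE=4 MmSSEe=8 MmSSee=4 MmSsEE=4 MmSsEe=8 MmSsee=4 mmSSEE=2 mmSSEe=4 mmSSee=2 mmSsEE=2 mmSsEe=4 mmSsee=2
MMSSEE hits 2/64; gcd=2; 2÷2/64÷2 = 1/32

P(MMSSEE) = 1/32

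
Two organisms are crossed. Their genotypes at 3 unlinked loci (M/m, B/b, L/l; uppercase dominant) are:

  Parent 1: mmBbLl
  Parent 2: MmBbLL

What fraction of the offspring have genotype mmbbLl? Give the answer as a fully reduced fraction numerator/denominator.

mmBbLl gametes: mBL×2, mBl×2, mbL×2, mbl×2
MmBbLL gametes: MBL×2, MbL×2, mBL×2, mbL×2
mmBbLl×MmBbLL grid (8·8=64): MmBBLL=4 MmBBLl=4 MmBbLL=8 MmBbLl=8 MmbbLL=4 MmbbLl=4 mmBBLL=4 mmBBLl=4 mmBbLL=8 mmBbLl=8 mmbbLL=4 mmbbLl=4
mmbbLl hits 4/64; gcd=4; 4÷4/64÷4 = 1/16

P(mmbbLl) = 1/16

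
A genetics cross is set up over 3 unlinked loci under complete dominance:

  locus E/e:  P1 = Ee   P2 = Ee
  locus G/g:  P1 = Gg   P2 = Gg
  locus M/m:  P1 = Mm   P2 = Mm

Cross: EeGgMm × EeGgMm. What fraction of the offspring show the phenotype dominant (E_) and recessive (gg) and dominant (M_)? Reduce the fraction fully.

EeGgMm gametes: EGM×1, EGm×1, EgM×1, Egm×1, eGM×1, eGm×1, egM×1, egm×1
EeGgMm gametes: EGM×1, EGm×1, EgM×1, Egm×1, eGM×1, eGm×1, egM×1, egm×1
EeGgMm×EeGgMm grid (8·8=64): EEGGMM=1 EEGGMm=2 EEGGmm=1 EEGgMM=2 EEGgMm=4 EEGgmm=2 EEggMM=1 EEggMm=2 EEggmm=1 EeGGMM=2 EeGGMm=4 EeGGmm=2 EeGgMM=4 EeGgMm=8 EeGgmm=4 EeggMM=2 EeggMm=4 Eeggmm=2 eeGGMM=1 eeGGMm=2 eeGGmm=1 eeGgMM=2 eeGgMm=4 eeGgmm=2 eeggMM=1 eeggMm=2 eeggmm=1
E_ gg M_ hits 9/64; gcd=1; 9÷1/64÷1 = 9/64

P(E_ gg M_) = 9/64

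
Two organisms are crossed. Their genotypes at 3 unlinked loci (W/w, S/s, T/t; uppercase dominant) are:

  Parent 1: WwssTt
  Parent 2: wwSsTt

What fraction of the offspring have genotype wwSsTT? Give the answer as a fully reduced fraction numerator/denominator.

P(wwSsTT) = 1/16

WwssTt gametes: WsT×2, Wst×2, wsT×2, wst×2
wwSsTt gametes: wST×2, wSt×2, wsT×2, wst×2
WwssTt×wwSsTt grid (8·8=64): WwSsTT=4 WwSsTt=8 WwSstt=4 WwssTT=4 WwssTt=8 Wwsstt=4 wwSsTT=4 wwSsTt=8 wwSstt=4 wwssTT=4 wwssTt=8 wwsstt=4
wwSsTT hits 4/64; gcd=4; 4÷4/64÷4 = 1/16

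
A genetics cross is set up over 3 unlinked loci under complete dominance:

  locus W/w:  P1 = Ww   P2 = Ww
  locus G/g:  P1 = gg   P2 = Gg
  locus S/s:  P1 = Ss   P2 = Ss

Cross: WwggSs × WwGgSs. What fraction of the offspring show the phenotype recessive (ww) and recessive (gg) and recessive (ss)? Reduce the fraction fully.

P(ww gg ss) = 1/32

WwggSs gametes: WgS×2, Wgs×2, wgS×2, wgs×2
WwGgSs gametes: WGS×1, WGs×1, WgS×1, Wgs×1, wGS×1, wGs×1, wgS×1, wgs×1
WwggSs×WwGgSs grid (8·8=64): WWGgSS=2 WWGgSs=4 WWGgss=2 WWggSS=2 WWggSs=4 WWggss=2 WwGgSS=4 WwGgSs=8 WwGgss=4 WwggSS=4 WwggSs=8 Wwggss=4 wwGgSS=2 wwGgSs=4 wwGgss=2 wwggSS=2 wwggSs=4 wwggss=2
ww gg ss hits 2/64; gcd=2; 2÷2/64÷2 = 1/32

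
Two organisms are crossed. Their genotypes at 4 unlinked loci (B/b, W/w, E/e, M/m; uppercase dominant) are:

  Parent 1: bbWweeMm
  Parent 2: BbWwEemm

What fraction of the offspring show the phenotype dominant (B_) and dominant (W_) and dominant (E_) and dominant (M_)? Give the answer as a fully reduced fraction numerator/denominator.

bbWweeMm gametes: bWeM×4, bWem×4, bweM×4, bwem×4
BbWwEemm gametes: BWEm×2, BWem×2, BwEm×2, Bwem×2, bWEm×2, bWem×2, bwEm×2, bwem×2
bbWweeMm×BbWwEemm grid (16·16=256): BbWWEeMm=8 BbWWEemm=8 BbWWeeMm=8 BbWWeemm=8 BbWwEeMm=16 BbWwEemm=16 BbWweeMm=16 BbWweemm=16 BbwwEeMm=8 BbwwEemm=8 BbwweeMm=8 Bbwweemm=8 bbWWEeMm=8 bbWWEemm=8 bbWWeeMm=8 bbWWeemm=8 bbWwEeMm=16 bbWwEemm=16 bbWweeMm=16 bbWweemm=16 bbwwEeMm=8 bbwwEemm=8 bbwweeMm=8 bbwweemm=8
B_ W_ E_ M_ hits 24/256; gcd=8; 24÷8/256÷8 = 3/32

P(B_ W_ E_ M_) = 3/32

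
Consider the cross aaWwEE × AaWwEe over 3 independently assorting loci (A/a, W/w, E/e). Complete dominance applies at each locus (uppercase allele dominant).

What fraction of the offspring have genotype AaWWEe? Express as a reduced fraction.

P(AaWWEe) = 1/16

aaWwEE gametes: aWE×4, awE×4
AaWwEe gametes: AWE×1, AWe×1, AwE×1, Awe×1, aWE×1, aWe×1, awE×1, awe×1
aaWwEE×AaWwEe grid (8·8=64): AaWWEE=4 AaWWEe=4 AaWwEE=8 AaWwEe=8 AawwEE=4 AawwEe=4 aaWWEE=4 aaWWEe=4 aaWwEE=8 aaWwEe=8 aawwEE=4 aawwEe=4
AaWWEe hits 4/64; gcd=4; 4÷4/64÷4 = 1/16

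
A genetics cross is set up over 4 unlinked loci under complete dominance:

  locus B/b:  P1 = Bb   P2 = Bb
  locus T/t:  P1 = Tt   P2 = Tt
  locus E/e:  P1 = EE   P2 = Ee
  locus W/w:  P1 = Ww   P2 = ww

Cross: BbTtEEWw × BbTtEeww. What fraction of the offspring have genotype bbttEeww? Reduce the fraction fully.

P(bbttEeww) = 1/64

BbTtEEWw gametes: BTEW×2, BTEw×2, BtEW×2, BtEw×2, bTEW×2, bTEw×2, btEW×2, btEw×2
BbTtEeww gametes: BTEw×2, BTew×2, BtEw×2, Btew×2, bTEw×2, bTew×2, btEw×2, btew×2
BbTtEEWw×BbTtEeww grid (16·16=256): BBTTEEWw=4 BBTTEEww=4 BBTTEeWw=4 BBTTEeww=4 BBTtEEWw=8 BBTtEEww=8 BBTtEeWw=8 BBTtEeww=8 BBttEEWw=4 BBttEEww=4 BBttEeWw=4 BBttEeww=4 BbTTEEWw=8 BbTTEEww=8 BbTTEeWw=8 BbTTEeww=8 BbTtEEWw=16 BbTtEEww=16 BbTtEeWw=16 BbTtEeww=16 BbttEEWw=8 BbttEEww=8 BbttEeWw=8 BbttEeww=8 bbTTEEWw=4 bbTTEEww=4 bbTTEeWw=4 bbTTEeww=4 bbTtEEWw=8 bbTtEEww=8 bbTtEeWw=8 bbTtEeww=8 bbttEEWw=4 bbttEEww=4 bbttEeWw=4 bbttEeww=4
bbttEeww hits 4/256; gcd=4; 4÷4/256÷4 = 1/64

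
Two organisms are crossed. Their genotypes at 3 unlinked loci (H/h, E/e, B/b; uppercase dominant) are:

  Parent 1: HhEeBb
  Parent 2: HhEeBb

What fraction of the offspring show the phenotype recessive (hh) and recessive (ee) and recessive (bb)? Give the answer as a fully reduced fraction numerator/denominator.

P(hh ee bb) = 1/64

HhEeBb gametes: HEB×1, HEb×1, HeB×1, Heb×1, hEB×1, hEb×1, heB×1, heb×1
HhEeBb gametes: HEB×1, HEb×1, HeB×1, Heb×1, hEB×1, hEb×1, heB×1, heb×1
HhEeBb×HhEeBb grid (8·8=64): HHEEBB=1 HHEEBb=2 HHEEbb=1 HHEeBB=2 HHEeBb=4 HHEebb=2 HHeeBB=1 HHeeBb=2 HHeebb=1 HhEEBB=2 HhEEBb=4 HhEEbb=2 HhEeBB=4 HhEeBb=8 HhEebb=4 HheeBB=2 HheeBb=4 Hheebb=2 hhEEBB=1 hhEEBb=2 hhEEbb=1 hhEeBB=2 hhEeBb=4 hhEebb=2 hheeBB=1 hheeBb=2 hheebb=1
hh ee bb hits 1/64; gcd=1; 1÷1/64÷1 = 1/64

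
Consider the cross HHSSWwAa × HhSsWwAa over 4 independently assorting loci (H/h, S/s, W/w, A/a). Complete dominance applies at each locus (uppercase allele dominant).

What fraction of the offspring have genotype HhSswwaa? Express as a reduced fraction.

P(HhSswwaa) = 1/64

HHSSWwAa gametes: HSWA×4, HSWa×4, HSwA×4, HSwa×4
HhSsWwAa gametes: HSWA×1, HSWa×1, HSwA×1, HSwa×1, HsWA×1, HsWa×1, HswA×1, Hswa×1, hSWA×1, hSWa×1, hSwA×1, hSwa×1, hsWA×1, hsWa×1, hswA×1, hswa×1
HHSSWwAa×HhSsWwAa grid (16·16=256): HHSSWWAA=4 HHSSWWAa=8 HHSSWWaa=4 HHSSWwAA=8 HHSSWwAa=16 HHSSWwaa=8 HHSSwwAA=4 HHSSwwAa=8 HHSSwwaa=4 HHSsWWAA=4 HHSsWWAa=8 HHSsWWaa=4 HHSsWwAA=8 HHSsWwAa=16 HHSsWwaa=8 HHSswwAA=4 HHSswwAa=8 HHSswwaa=4 HhSSWWAA=4 HhSSWWAa=8 HhSSWWaa=4 HhSSWwAA=8 HhSSWwAa=16 HhSSWwaa=8 HhSSwwAA=4 HhSSwwAa=8 HhSSwwaa=4 HhSsWWAA=4 HhSsWWAa=8 HhSsWWaa=4 HhSsWwAA=8 HhSsWwAa=16 HhSsWwaa=8 HhSswwAA=4 HhSswwAa=8 HhSswwaa=4
HhSswwaa hits 4/256; gcd=4; 4÷4/256÷4 = 1/64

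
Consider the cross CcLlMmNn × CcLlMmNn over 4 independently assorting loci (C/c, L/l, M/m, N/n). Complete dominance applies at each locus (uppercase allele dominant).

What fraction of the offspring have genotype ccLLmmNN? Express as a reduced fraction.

CcLlMmNn gametes: CLMN×1, CLMn×1, CLmN×1, CLmn×1, ClMN×1, ClMn×1, ClmN×1, Clmn×1, cLMN×1, cLMn×1, cLmN×1, cLmn×1, clMN×1, clMn×1, clmN×1, clmn×1
CcLlMmNn gametes: CLMN×1, CLMn×1, CLmN×1, CLmn×1, ClMN×1, ClMn×1, ClmN×1, Clmn×1, cLMN×1, cLMn×1, cLmN×1, cLmn×1, clMN×1, clMn×1, clmN×1, clmn×1
CcLlMmNn×CcLlMmNn grid (16·16=256): CCLLMMNN=1 CCLLMMNn=2 CCLLMMnn=1 CCLLMmNN=2 CCLLMmNn=4 CCLLMmnn=2 CCLLmmNN=1 CCLLmmNn=2 CCLLmmnn=1 CCLlMMNN=2 CCLlMMNn=4 CCLlMMnn=2 CCLlMmNN=4 CCLlMmNn=8 CCLlMmnn=4 CCLlmmNN=2 CCLlmmNn=4 CCLlmmnn=2 CCllMMNN=1 CCllMMNn=2 CCllMMnn=1 CCllMmNN=2 CCllMmNn=4 CCllMmnn=2 CCllmmNN=1 CCllmmNn=2 CCllmmnn=1 CcLLMMNN=2 CcLLMMNn=4 CcLLMMnn=2 CcLLMmNN=4 CcLLMmNn=8 CcLLMmnn=4 CcLLmmNN=2 CcLLmmNn=4 CcLLmmnn=2 CcLlMMNN=4 CcLlMMNn=8 CcLlMMnn=4 CcLlMmNN=8 CcLlMmNn=16 CcLlMmnn=8 CcLlmmNN=4 CcLlmmNn=8 CcLlmmnn=4 CcllMMNN=2 CcllMMNn=4 CcllMMnn=2 CcllMmNN=4 CcllMmNn=8 CcllMmnn=4 CcllmmNN=2 CcllmmNn=4 Ccllmmnn=2 ccLLMMNN=1 ccLLMMNn=2 ccLLMMnn=1 ccLLMmNN=2 ccLLMmNn=4 ccLLMmnn=2 ccLLmmNN=1 ccLLmmNn=2 ccLLmmnn=1 ccLlMMNN=2 ccLlMMNn=4 ccLlMMnn=2 ccLlMmNN=4 ccLlMmNn=8 ccLlMmnn=4 ccLlmmNN=2 ccLlmmNn=4 ccLlmmnn=2 ccllMMNN=1 ccllMMNn=2 ccllMMnn=1 ccllMmNN=2 ccllMmNn=4 ccllMmnn=2 ccllmmNN=1 ccllmmNn=2 ccllmmnn=1
ccLLmmNN hits 1/256; gcd=1; 1÷1/256÷1 = 1/256

P(ccLLmmNN) = 1/256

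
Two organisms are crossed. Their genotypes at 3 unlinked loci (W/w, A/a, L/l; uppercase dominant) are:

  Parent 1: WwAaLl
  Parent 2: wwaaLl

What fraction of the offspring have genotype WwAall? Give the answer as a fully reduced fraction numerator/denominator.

WwAaLl gametes: WAL×1, WAl×1, WaL×1, Wal×1, wAL×1, wAl×1, waL×1, wal×1
wwaaLl gametes: waL×4, wal×4
WwAaLl×wwaaLl grid (8·8=64): WwAaLL=4 WwAaLl=8 WwAall=4 WwaaLL=4 WwaaLl=8 Wwaall=4 wwAaLL=4 wwAaLl=8 wwAall=4 wwaaLL=4 wwaaLl=8 wwaall=4
WwAall hits 4/64; gcd=4; 4÷4/64÷4 = 1/16

P(WwAall) = 1/16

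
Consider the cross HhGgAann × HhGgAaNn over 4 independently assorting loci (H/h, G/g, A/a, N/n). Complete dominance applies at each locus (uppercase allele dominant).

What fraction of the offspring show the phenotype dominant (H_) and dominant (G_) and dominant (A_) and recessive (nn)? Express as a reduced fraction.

HhGgAann gametes: HGAn×2, HGan×2, HgAn×2, Hgan×2, hGAn×2, hGan×2, hgAn×2, hgan×2
HhGgAaNn gametes: HGAN×1, HGAn×1, HGaN×1, HGan×1, HgAN×1, HgAn×1, HgaN×1, Hgan×1, hGAN×1, hGAn×1, hGaN×1, hGan×1, hgAN×1, hgAn×1, hgaN×1, hgan×1
HhGgAann×HhGgAaNn grid (16·16=256): HHGGAANn=2 HHGGAAnn=2 HHGGAaNn=4 HHGGAann=4 HHGGaaNn=2 HHGGaann=2 HHGgAANn=4 HHGgAAnn=4 HHGgAaNn=8 HHGgAann=8 HHGgaaNn=4 HHGgaann=4 HHggAANn=2 HHggAAnn=2 HHggAaNn=4 HHggAann=4 HHggaaNn=2 HHggaann=2 HhGGAANn=4 HhGGAAnn=4 HhGGAaNn=8 HhGGAann=8 HhGGaaNn=4 HhGGaann=4 HhGgAANn=8 HhGgAAnn=8 HhGgAaNn=16 HhGgAann=16 HhGgaaNn=8 HhGgaann=8 HhggAANn=4 HhggAAnn=4 HhggAaNn=8 HhggAann=8 HhggaaNn=4 Hhggaann=4 hhGGAANn=2 hhGGAAnn=2 hhGGAaNn=4 hhGGAann=4 hhGGaaNn=2 hhGGaann=2 hhGgAANn=4 hhGgAAnn=4 hhGgAaNn=8 hhGgAann=8 hhGgaaNn=4 hhGgaann=4 hhggAANn=2 hhggAAnn=2 hhggAaNn=4 hhggAann=4 hhggaaNn=2 hhggaann=2
H_ G_ A_ nn hits 54/256; gcd=2; 54÷2/256÷2 = 27/128

P(H_ G_ A_ nn) = 27/128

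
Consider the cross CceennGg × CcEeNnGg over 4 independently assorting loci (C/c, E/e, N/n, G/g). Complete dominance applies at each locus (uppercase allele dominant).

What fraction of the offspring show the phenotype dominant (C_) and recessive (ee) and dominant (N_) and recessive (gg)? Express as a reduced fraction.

CceennGg gametes: CenG×4, Ceng×4, cenG×4, ceng×4
CcEeNnGg gametes: CENG×1, CENg×1, CEnG×1, CEng×1, CeNG×1, CeNg×1, CenG×1, Ceng×1, cENG×1, cENg×1, cEnG×1, cEng×1, ceNG×1, ceNg×1, cenG×1, ceng×1
CceennGg×CcEeNnGg grid (16·16=256): CCEeNnGG=4 CCEeNnGg=8 CCEeNngg=4 CCEennGG=4 CCEennGg=8 CCEenngg=4 CCeeNnGG=4 CCeeNnGg=8 CCeeNngg=4 CCeennGG=4 CCeennGg=8 CCeenngg=4 CcEeNnGG=8 CcEeNnGg=16 CcEeNngg=8 CcEennGG=8 CcEennGg=16 CcEenngg=8 CceeNnGG=8 CceeNnGg=16 CceeNngg=8 CceennGG=8 CceennGg=16 Cceenngg=8 ccEeNnGG=4 ccEeNnGg=8 ccEeNngg=4 ccEennGG=4 ccEennGg=8 ccEenngg=4 cceeNnGG=4 cceeNnGg=8 cceeNngg=4 cceennGG=4 cceennGg=8 cceenngg=4
C_ ee N_ gg hits 12/256; gcd=4; 12÷4/256÷4 = 3/64

P(C_ ee N_ gg) = 3/64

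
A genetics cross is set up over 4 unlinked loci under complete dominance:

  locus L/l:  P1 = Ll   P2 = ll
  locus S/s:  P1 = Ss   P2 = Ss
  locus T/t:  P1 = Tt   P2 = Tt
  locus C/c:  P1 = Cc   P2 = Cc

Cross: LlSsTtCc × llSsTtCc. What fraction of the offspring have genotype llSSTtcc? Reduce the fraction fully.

P(llSSTtcc) = 1/64

LlSsTtCc gametes: LSTC×1, LSTc×1, LStC×1, LStc×1, LsTC×1, LsTc×1, LstC×1, Lstc×1, lSTC×1, lSTc×1, lStC×1, lStc×1, lsTC×1, lsTc×1, lstC×1, lstc×1
llSsTtCc gametes: lSTC×2, lSTc×2, lStC×2, lStc×2, lsTC×2, lsTc×2, lstC×2, lstc×2
LlSsTtCc×llSsTtCc grid (16·16=256): LlSSTTCC=2 LlSSTTCc=4 LlSSTTcc=2 LlSSTtCC=4 LlSSTtCc=8 LlSSTtcc=4 LlSSttCC=2 LlSSttCc=4 LlSSttcc=2 LlSsTTCC=4 LlSsTTCc=8 LlSsTTcc=4 LlSsTtCC=8 LlSsTtCc=16 LlSsTtcc=8 LlSsttCC=4 LlSsttCc=8 LlSsttcc=4 LlssTTCC=2 LlssTTCc=4 LlssTTcc=2 LlssTtCC=4 LlssTtCc=8 LlssTtcc=4 LlssttCC=2 LlssttCc=4 Llssttcc=2 llSSTTCC=2 llSSTTCc=4 llSSTTcc=2 llSSTtCC=4 llSSTtCc=8 llSSTtcc=4 llSSttCC=2 llSSttCc=4 llSSttcc=2 llSsTTCC=4 llSsTTCc=8 llSsTTcc=4 llSsTtCC=8 llSsTtCc=16 llSsTtcc=8 llSsttCC=4 llSsttCc=8 llSsttcc=4 llssTTCC=2 llssTTCc=4 llssTTcc=2 llssTtCC=4 llssTtCc=8 llssTtcc=4 llssttCC=2 llssttCc=4 llssttcc=2
llSSTtcc hits 4/256; gcd=4; 4÷4/256÷4 = 1/64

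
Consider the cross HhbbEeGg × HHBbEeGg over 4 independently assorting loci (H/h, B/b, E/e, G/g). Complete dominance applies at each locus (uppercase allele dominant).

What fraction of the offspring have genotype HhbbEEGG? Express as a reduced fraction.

P(HhbbEEGG) = 1/64

HhbbEeGg gametes: HbEG×2, HbEg×2, HbeG×2, Hbeg×2, hbEG×2, hbEg×2, hbeG×2, hbeg×2
HHBbEeGg gametes: HBEG×2, HBEg×2, HBeG×2, HBeg×2, HbEG×2, HbEg×2, HbeG×2, Hbeg×2
HhbbEeGg×HHBbEeGg grid (16·16=256): HHBbEEGG=4 HHBbEEGg=8 HHBbEEgg=4 HHBbEeGG=8 HHBbEeGg=16 HHBbEegg=8 HHBbeeGG=4 HHBbeeGg=8 HHBbeegg=4 HHbbEEGG=4 HHbbEEGg=8 HHbbEEgg=4 HHbbEeGG=8 HHbbEeGg=16 HHbbEegg=8 HHbbeeGG=4 HHbbeeGg=8 HHbbeegg=4 HhBbEEGG=4 HhBbEEGg=8 HhBbEEgg=4 HhBbEeGG=8 HhBbEeGg=16 HhBbEegg=8 HhBbeeGG=4 HhBbeeGg=8 HhBbeegg=4 HhbbEEGG=4 HhbbEEGg=8 HhbbEEgg=4 HhbbEeGG=8 HhbbEeGg=16 HhbbEegg=8 HhbbeeGG=4 HhbbeeGg=8 Hhbbeegg=4
HhbbEEGG hits 4/256; gcd=4; 4÷4/256÷4 = 1/64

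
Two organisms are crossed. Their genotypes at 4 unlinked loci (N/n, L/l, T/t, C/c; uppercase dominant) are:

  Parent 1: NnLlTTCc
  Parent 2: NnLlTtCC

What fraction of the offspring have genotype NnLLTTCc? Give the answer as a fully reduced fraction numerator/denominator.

NnLlTTCc gametes: NLTC×2, NLTc×2, NlTC×2, NlTc×2, nLTC×2, nLTc×2, nlTC×2, nlTc×2
NnLlTtCC gametes: NLTC×2, NLtC×2, NlTC×2, NltC×2, nLTC×2, nLtC×2, nlTC×2, nltC×2
NnLlTTCc×NnLlTtCC grid (16·16=256): NNLLTTCC=4 NNLLTTCc=4 NNLLTtCC=4 NNLLTtCc=4 NNLlTTCC=8 NNLlTTCc=8 NNLlTtCC=8 NNLlTtCc=8 NNllTTCC=4 NNllTTCc=4 NNllTtCC=4 NNllTtCc=4 NnLLTTCC=8 NnLLTTCc=8 NnLLTtCC=8 NnLLTtCc=8 NnLlTTCC=16 NnLlTTCc=16 NnLlTtCC=16 NnLlTtCc=16 NnllTTCC=8 NnllTTCc=8 NnllTtCC=8 NnllTtCc=8 nnLLTTCC=4 nnLLTTCc=4 nnLLTtCC=4 nnLLTtCc=4 nnLlTTCC=8 nnLlTTCc=8 nnLlTtCC=8 nnLlTtCc=8 nnllTTCC=4 nnllTTCc=4 nnllTtCC=4 nnllTtCc=4
NnLLTTCc hits 8/256; gcd=8; 8÷8/256÷8 = 1/32

P(NnLLTTCc) = 1/32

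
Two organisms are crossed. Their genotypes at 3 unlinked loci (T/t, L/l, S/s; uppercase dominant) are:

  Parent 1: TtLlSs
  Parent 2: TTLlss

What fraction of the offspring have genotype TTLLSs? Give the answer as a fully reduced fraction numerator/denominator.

TtLlSs gametes: TLS×1, TLs×1, TlS×1, Tls×1, tLS×1, tLs×1, tlS×1, tls×1
TTLlss gametes: TLs×4, Tls×4
TtLlSs×TTLlss grid (8·8=64): TTLLSs=4 TTLLss=4 TTLlSs=8 TTLlss=8 TTllSs=4 TTllss=4 TtLLSs=4 TtLLss=4 TtLlSs=8 TtLlss=8 TtllSs=4 Ttllss=4
TTLLSs hits 4/64; gcd=4; 4÷4/64÷4 = 1/16

P(TTLLSs) = 1/16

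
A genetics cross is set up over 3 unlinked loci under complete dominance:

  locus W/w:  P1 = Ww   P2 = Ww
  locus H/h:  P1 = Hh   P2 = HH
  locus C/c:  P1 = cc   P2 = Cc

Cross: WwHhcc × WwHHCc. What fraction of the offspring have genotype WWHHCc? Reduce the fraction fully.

WwHhcc gametes: WHc×2, Whc×2, wHc×2, whc×2
WwHHCc gametes: WHC×2, WHc×2, wHC×2, wHc×2
WwHhcc×WwHHCc grid (8·8=64): WWHHCc=4 WWHHcc=4 WWHhCc=4 WWHhcc=4 WwHHCc=8 WwHHcc=8 WwHhCc=8 WwHhcc=8 wwHHCc=4 wwHHcc=4 wwHhCc=4 wwHhcc=4
WWHHCc hits 4/64; gcd=4; 4÷4/64÷4 = 1/16

P(WWHHCc) = 1/16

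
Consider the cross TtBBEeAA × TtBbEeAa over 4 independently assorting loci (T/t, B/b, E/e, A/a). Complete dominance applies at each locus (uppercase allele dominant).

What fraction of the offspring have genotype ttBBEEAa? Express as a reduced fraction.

TtBBEeAA gametes: TBEA×4, TBeA×4, tBEA×4, tBeA×4
TtBbEeAa gametes: TBEA×1, TBEa×1, TBeA×1, TBea×1, TbEA×1, TbEa×1, TbeA×1, Tbea×1, tBEA×1, tBEa×1, tBeA×1, tBea×1, tbEA×1, tbEa×1, tbeA×1, tbea×1
TtBBEeAA×TtBbEeAa grid (16·16=256): TTBBEEAA=4 TTBBEEAa=4 TTBBEeAA=8 TTBBEeAa=8 TTBBeeAA=4 TTBBeeAa=4 TTBbEEAA=4 TTBbEEAa=4 TTBbEeAA=8 TTBbEeAa=8 TTBbeeAA=4 TTBbeeAa=4 TtBBEEAA=8 TtBBEEAa=8 TtBBEeAA=16 TtBBEeAa=16 TtBBeeAA=8 TtBBeeAa=8 TtBbEEAA=8 TtBbEEAa=8 TtBbEeAA=16 TtBbEeAa=16 TtBbeeAA=8 TtBbeeAa=8 ttBBEEAA=4 ttBBEEAa=4 ttBBEeAA=8 ttBBEeAa=8 ttBBeeAA=4 ttBBeeAa=4 ttBbEEAA=4 ttBbEEAa=4 ttBbEeAA=8 ttBbEeAa=8 ttBbeeAA=4 ttBbeeAa=4
ttBBEEAa hits 4/256; gcd=4; 4÷4/256÷4 = 1/64

P(ttBBEEAa) = 1/64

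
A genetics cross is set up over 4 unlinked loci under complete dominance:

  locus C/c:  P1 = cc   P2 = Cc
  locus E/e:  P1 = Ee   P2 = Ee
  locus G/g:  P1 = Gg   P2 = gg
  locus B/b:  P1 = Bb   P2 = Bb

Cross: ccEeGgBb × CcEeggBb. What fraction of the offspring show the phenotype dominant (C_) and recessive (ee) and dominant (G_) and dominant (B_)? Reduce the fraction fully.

ccEeGgBb gametes: cEGB×2, cEGb×2, cEgB×2, cEgb×2, ceGB×2, ceGb×2, cegB×2, cegb×2
CcEeggBb gametes: CEgB×2, CEgb×2, CegB×2, Cegb×2, cEgB×2, cEgb×2, cegB×2, cegb×2
ccEeGgBb×CcEeggBb grid (16·16=256): CcEEGgBB=4 CcEEGgBb=8 CcEEGgbb=4 CcEEggBB=4 CcEEggBb=8 CcEEggbb=4 CcEeGgBB=8 CcEeGgBb=16 CcEeGgbb=8 CcEeggBB=8 CcEeggBb=16 CcEeggbb=8 CceeGgBB=4 CceeGgBb=8 CceeGgbb=4 CceeggBB=4 CceeggBb=8 Cceeggbb=4 ccEEGgBB=4 ccEEGgBb=8 ccEEGgbb=4 ccEEggBB=4 ccEEggBb=8 ccEEggbb=4 ccEeGgBB=8 ccEeGgBb=16 ccEeGgbb=8 ccEeggBB=8 ccEeggBb=16 ccEeggbb=8 cceeGgBB=4 cceeGgBb=8 cceeGgbb=4 cceeggBB=4 cceeggBb=8 cceeggbb=4
C_ ee G_ B_ hits 12/256; gcd=4; 12÷4/256÷4 = 3/64

P(C_ ee G_ B_) = 3/64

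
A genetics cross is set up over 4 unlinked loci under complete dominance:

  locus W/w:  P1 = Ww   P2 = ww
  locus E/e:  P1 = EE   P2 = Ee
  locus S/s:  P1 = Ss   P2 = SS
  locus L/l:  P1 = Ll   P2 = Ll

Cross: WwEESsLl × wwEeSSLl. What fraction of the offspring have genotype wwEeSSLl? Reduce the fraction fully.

P(wwEeSSLl) = 1/16

WwEESsLl gametes: WESL×2, WESl×2, WEsL×2, WEsl×2, wESL×2, wESl×2, wEsL×2, wEsl×2
wwEeSSLl gametes: wESL×4, wESl×4, weSL×4, weSl×4
WwEESsLl×wwEeSSLl grid (16·16=256): WwEESSLL=8 WwEESSLl=16 WwEESSll=8 WwEESsLL=8 WwEESsLl=16 WwEESsll=8 WwEeSSLL=8 WwEeSSLl=16 WwEeSSll=8 WwEeSsLL=8 WwEeSsLl=16 WwEeSsll=8 wwEESSLL=8 wwEESSLl=16 wwEESSll=8 wwEESsLL=8 wwEESsLl=16 wwEESsll=8 wwEeSSLL=8 wwEeSSLl=16 wwEeSSll=8 wwEeSsLL=8 wwEeSsLl=16 wwEeSsll=8
wwEeSSLl hits 16/256; gcd=16; 16÷16/256÷16 = 1/16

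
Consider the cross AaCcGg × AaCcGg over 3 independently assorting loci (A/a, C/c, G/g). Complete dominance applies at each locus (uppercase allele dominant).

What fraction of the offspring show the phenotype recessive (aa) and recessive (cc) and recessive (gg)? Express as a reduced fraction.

AaCcGg gametes: ACG×1, ACg×1, AcG×1, Acg×1, aCG×1, aCg×1, acG×1, acg×1
AaCcGg gametes: ACG×1, ACg×1, AcG×1, Acg×1, aCG×1, aCg×1, acG×1, acg×1
AaCcGg×AaCcGg grid (8·8=64): AACCGG=1 AACCGg=2 AACCgg=1 AACcGG=2 AACcGg=4 AACcgg=2 AAccGG=1 AAccGg=2 AAccgg=1 AaCCGG=2 AaCCGg=4 AaCCgg=2 AaCcGG=4 AaCcGg=8 AaCcgg=4 AaccGG=2 AaccGg=4 Aaccgg=2 aaCCGG=1 aaCCGg=2 aaCCgg=1 aaCcGG=2 aaCcGg=4 aaCcgg=2 aaccGG=1 aaccGg=2 aaccgg=1
aa cc gg hits 1/64; gcd=1; 1÷1/64÷1 = 1/64

P(aa cc gg) = 1/64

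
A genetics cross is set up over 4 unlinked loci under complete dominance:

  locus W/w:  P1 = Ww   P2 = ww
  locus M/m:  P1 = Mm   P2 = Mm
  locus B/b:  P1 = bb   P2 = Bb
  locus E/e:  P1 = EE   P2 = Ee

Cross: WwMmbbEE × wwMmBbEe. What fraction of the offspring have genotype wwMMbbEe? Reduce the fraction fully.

P(wwMMbbEe) = 1/32

WwMmbbEE gametes: WMbE×4, WmbE×4, wMbE×4, wmbE×4
wwMmBbEe gametes: wMBE×2, wMBe×2, wMbE×2, wMbe×2, wmBE×2, wmBe×2, wmbE×2, wmbe×2
WwMmbbEE×wwMmBbEe grid (16·16=256): WwMMBbEE=8 WwMMBbEe=8 WwMMbbEE=8 WwMMbbEe=8 WwMmBbEE=16 WwMmBbEe=16 WwMmbbEE=16 WwMmbbEe=16 WwmmBbEE=8 WwmmBbEe=8 WwmmbbEE=8 WwmmbbEe=8 wwMMBbEE=8 wwMMBbEe=8 wwMMbbEE=8 wwMMbbEe=8 wwMmBbEE=16 wwMmBbEe=16 wwMmbbEE=16 wwMmbbEe=16 wwmmBbEE=8 wwmmBbEe=8 wwmmbbEE=8 wwmmbbEe=8
wwMMbbEe hits 8/256; gcd=8; 8÷8/256÷8 = 1/32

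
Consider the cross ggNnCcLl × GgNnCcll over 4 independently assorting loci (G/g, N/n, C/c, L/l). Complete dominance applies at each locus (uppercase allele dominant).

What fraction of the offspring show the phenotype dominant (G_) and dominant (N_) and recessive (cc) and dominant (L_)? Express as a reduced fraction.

P(G_ N_ cc L_) = 3/64

ggNnCcLl gametes: gNCL×2, gNCl×2, gNcL×2, gNcl×2, gnCL×2, gnCl×2, gncL×2, gncl×2
GgNnCcll gametes: GNCl×2, GNcl×2, GnCl×2, Gncl×2, gNCl×2, gNcl×2, gnCl×2, gncl×2
ggNnCcLl×GgNnCcll grid (16·16=256): GgNNCCLl=4 GgNNCCll=4 GgNNCcLl=8 GgNNCcll=8 GgNNccLl=4 GgNNccll=4 GgNnCCLl=8 GgNnCCll=8 GgNnCcLl=16 GgNnCcll=16 GgNnccLl=8 GgNnccll=8 GgnnCCLl=4 GgnnCCll=4 GgnnCcLl=8 GgnnCcll=8 GgnnccLl=4 Ggnnccll=4 ggNNCCLl=4 ggNNCCll=4 ggNNCcLl=8 ggNNCcll=8 ggNNccLl=4 ggNNccll=4 ggNnCCLl=8 ggNnCCll=8 ggNnCcLl=16 ggNnCcll=16 ggNnccLl=8 ggNnccll=8 ggnnCCLl=4 ggnnCCll=4 ggnnCcLl=8 ggnnCcll=8 ggnnccLl=4 ggnnccll=4
G_ N_ cc L_ hits 12/256; gcd=4; 12÷4/256÷4 = 3/64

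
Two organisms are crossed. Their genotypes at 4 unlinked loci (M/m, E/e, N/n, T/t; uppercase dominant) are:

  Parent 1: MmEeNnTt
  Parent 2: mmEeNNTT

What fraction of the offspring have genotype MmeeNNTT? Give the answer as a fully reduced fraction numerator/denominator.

P(MmeeNNTT) = 1/32

MmEeNnTt gametes: MENT×1, MENt×1, MEnT×1, MEnt×1, MeNT×1, MeNt×1, MenT×1, Ment×1, mENT×1, mENt×1, mEnT×1, mEnt×1, meNT×1, meNt×1, menT×1, ment×1
mmEeNNTT gametes: mENT×8, meNT×8
MmEeNnTt×mmEeNNTT grid (16·16=256): MmEENNTT=8 MmEENNTt=8 MmEENnTT=8 MmEENnTt=8 MmEeNNTT=16 MmEeNNTt=16 MmEeNnTT=16 MmEeNnTt=16 MmeeNNTT=8 MmeeNNTt=8 MmeeNnTT=8 MmeeNnTt=8 mmEENNTT=8 mmEENNTt=8 mmEENnTT=8 mmEENnTt=8 mmEeNNTT=16 mmEeNNTt=16 mmEeNnTT=16 mmEeNnTt=16 mmeeNNTT=8 mmeeNNTt=8 mmeeNnTT=8 mmeeNnTt=8
MmeeNNTT hits 8/256; gcd=8; 8÷8/256÷8 = 1/32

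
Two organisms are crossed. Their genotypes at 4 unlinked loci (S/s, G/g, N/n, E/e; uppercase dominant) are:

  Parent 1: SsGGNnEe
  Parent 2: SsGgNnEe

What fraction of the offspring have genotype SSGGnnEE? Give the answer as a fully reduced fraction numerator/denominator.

SsGGNnEe gametes: SGNE×2, SGNe×2, SGnE×2, SGne×2, sGNE×2, sGNe×2, sGnE×2, sGne×2
SsGgNnEe gametes: SGNE×1, SGNe×1, SGnE×1, SGne×1, SgNE×1, SgNe×1, SgnE×1, Sgne×1, sGNE×1, sGNe×1, sGnE×1, sGne×1, sgNE×1, sgNe×1, sgnE×1, sgne×1
SsGGNnEe×SsGgNnEe grid (16·16=256): SSGGNNEE=2 SSGGNNEe=4 SSGGNNee=2 SSGGNnEE=4 SSGGNnEe=8 SSGGNnee=4 SSGGnnEE=2 SSGGnnEe=4 SSGGnnee=2 SSGgNNEE=2 SSGgNNEe=4 SSGgNNee=2 SSGgNnEE=4 SSGgNnEe=8 SSGgNnee=4 SSGgnnEE=2 SSGgnnEe=4 SSGgnnee=2 SsGGNNEE=4 SsGGNNEe=8 SsGGNNee=4 SsGGNnEE=8 SsGGNnEe=16 SsGGNnee=8 SsGGnnEE=4 SsGGnnEe=8 SsGGnnee=4 SsGgNNEE=4 SsGgNNEe=8 SsGgNNee=4 SsGgNnEE=8 SsGgNnEe=16 SsGgNnee=8 SsGgnnEE=4 SsGgnnEe=8 SsGgnnee=4 ssGGNNEE=2 ssGGNNEe=4 ssGGNNee=2 ssGGNnEE=4 ssGGNnEe=8 ssGGNnee=4 ssGGnnEE=2 ssGGnnEe=4 ssGGnnee=2 ssGgNNEE=2 ssGgNNEe=4 ssGgNNee=2 ssGgNnEE=4 ssGgNnEe=8 ssGgNnee=4 ssGgnnEE=2 ssGgnnEe=4 ssGgnnee=2
SSGGnnEE hits 2/256; gcd=2; 2÷2/256÷2 = 1/128

P(SSGGnnEE) = 1/128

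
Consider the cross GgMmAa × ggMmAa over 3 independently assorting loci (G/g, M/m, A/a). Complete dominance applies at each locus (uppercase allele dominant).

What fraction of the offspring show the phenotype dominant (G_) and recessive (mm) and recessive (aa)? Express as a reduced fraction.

GgMmAa gametes: GMA×1, GMa×1, GmA×1, Gma×1, gMA×1, gMa×1, gmA×1, gma×1
ggMmAa gametes: gMA×2, gMa×2, gmA×2, gma×2
GgMmAa×ggMmAa grid (8·8=64): GgMMAA=2 GgMMAa=4 GgMMaa=2 GgMmAA=4 GgMmAa=8 GgMmaa=4 GgmmAA=2 GgmmAa=4 Ggmmaa=2 ggMMAA=2 ggMMAa=4 ggMMaa=2 ggMmAA=4 ggMmAa=8 ggMmaa=4 ggmmAA=2 ggmmAa=4 ggmmaa=2
G_ mm aa hits 2/64; gcd=2; 2÷2/64÷2 = 1/32

P(G_ mm aa) = 1/32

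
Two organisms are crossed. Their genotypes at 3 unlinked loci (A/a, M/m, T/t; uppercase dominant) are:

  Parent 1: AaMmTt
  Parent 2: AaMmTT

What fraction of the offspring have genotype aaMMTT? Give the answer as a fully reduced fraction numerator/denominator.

P(aaMMTT) = 1/32

AaMmTt gametes: AMT×1, AMt×1, AmT×1, Amt×1, aMT×1, aMt×1, amT×1, amt×1
AaMmTT gametes: AMT×2, AmT×2, aMT×2, amT×2
AaMmTt×AaMmTT grid (8·8=64): AAMMTT=2 AAMMTt=2 AAMmTT=4 AAMmTt=4 AAmmTT=2 AAmmTt=2 AaMMTT=4 AaMMTt=4 AaMmTT=8 AaMmTt=8 AammTT=4 AammTt=4 aaMMTT=2 aaMMTt=2 aaMmTT=4 aaMmTt=4 aammTT=2 aammTt=2
aaMMTT hits 2/64; gcd=2; 2÷2/64÷2 = 1/32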